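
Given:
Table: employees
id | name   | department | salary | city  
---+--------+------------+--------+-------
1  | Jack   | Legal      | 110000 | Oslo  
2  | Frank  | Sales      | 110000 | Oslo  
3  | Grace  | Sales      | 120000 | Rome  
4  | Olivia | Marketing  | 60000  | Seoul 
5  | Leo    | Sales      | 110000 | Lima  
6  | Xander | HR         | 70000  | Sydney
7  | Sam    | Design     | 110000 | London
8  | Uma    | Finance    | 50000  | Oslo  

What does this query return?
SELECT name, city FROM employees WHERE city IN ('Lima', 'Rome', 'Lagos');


Filtering: city IN ('Lima', 'Rome', 'Lagos')
Matching: 2 rows

2 rows:
Grace, Rome
Leo, Lima


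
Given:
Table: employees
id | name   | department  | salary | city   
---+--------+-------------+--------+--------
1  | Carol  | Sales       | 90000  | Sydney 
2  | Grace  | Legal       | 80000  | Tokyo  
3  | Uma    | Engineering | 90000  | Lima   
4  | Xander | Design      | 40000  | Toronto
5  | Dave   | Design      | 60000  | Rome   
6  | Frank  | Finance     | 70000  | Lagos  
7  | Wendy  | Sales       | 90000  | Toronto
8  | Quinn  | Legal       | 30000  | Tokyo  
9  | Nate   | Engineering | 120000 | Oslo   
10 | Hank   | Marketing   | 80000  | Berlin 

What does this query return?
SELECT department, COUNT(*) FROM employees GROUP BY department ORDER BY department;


Assigning each row to its department group:
  Carol -> Sales
  Grace -> Legal
  Uma -> Engineering
  Xander -> Design
  Dave -> Design
  Frank -> Finance
  Wendy -> Sales
  Quinn -> Legal
  Nate -> Engineering
  Hank -> Marketing


6 groups:
Design, 2
Engineering, 2
Finance, 1
Legal, 2
Marketing, 1
Sales, 2


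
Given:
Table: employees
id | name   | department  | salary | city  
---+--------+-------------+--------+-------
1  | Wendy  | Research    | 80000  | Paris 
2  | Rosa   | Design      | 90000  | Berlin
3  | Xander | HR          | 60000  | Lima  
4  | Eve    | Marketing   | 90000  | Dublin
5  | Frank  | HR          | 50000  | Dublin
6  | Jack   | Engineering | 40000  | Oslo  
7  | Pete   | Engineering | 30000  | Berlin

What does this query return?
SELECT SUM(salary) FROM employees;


SUM(salary) = 80000 + 90000 + 60000 + 90000 + 50000 + 40000 + 30000 = 440000

440000


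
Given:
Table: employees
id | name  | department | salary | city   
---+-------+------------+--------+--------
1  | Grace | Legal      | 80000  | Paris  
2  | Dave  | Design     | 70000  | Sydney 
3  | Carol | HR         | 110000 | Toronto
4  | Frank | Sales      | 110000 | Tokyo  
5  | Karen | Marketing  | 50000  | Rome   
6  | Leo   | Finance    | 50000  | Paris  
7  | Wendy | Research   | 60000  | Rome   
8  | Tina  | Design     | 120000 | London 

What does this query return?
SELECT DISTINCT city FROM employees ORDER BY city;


All 'city' values (row order): Paris, Sydney, Toronto, Tokyo, Rome, Paris, Rome, London
Removing duplicates leaves 6 unique value(s).

6 values:
London
Paris
Rome
Sydney
Tokyo
Toronto


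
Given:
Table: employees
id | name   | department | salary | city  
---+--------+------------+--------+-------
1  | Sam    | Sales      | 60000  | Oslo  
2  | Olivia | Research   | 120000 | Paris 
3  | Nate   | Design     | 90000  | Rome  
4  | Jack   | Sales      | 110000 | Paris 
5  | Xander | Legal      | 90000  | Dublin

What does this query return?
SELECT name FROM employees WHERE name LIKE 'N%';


LIKE 'N%' matches names starting with 'N'
Matching: 1

1 rows:
Nate


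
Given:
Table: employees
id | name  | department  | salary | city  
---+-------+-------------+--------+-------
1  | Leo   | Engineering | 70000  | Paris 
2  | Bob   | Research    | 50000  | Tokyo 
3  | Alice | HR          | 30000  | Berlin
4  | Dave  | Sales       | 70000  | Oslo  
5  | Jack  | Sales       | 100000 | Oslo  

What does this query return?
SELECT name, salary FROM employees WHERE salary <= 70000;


Filtering: salary <= 70000
Matching: 4 rows

4 rows:
Leo, 70000
Bob, 50000
Alice, 30000
Dave, 70000


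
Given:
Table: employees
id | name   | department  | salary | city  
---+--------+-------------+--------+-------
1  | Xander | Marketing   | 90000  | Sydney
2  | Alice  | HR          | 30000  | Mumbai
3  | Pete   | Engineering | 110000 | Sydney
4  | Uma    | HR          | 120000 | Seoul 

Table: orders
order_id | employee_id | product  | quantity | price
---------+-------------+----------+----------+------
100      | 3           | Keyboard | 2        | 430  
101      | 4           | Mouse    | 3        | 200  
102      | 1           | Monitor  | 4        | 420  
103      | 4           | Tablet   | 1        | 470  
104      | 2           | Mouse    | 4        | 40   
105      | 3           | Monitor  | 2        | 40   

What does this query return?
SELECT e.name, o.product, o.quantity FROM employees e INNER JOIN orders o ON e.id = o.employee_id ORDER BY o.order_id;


Joining employees.id = orders.employee_id:
  employee Pete (id=3) -> order Keyboard
  employee Uma (id=4) -> order Mouse
  employee Xander (id=1) -> order Monitor
  employee Uma (id=4) -> order Tablet
  employee Alice (id=2) -> order Mouse
  employee Pete (id=3) -> order Monitor


6 rows:
Pete, Keyboard, 2
Uma, Mouse, 3
Xander, Monitor, 4
Uma, Tablet, 1
Alice, Mouse, 4
Pete, Monitor, 2


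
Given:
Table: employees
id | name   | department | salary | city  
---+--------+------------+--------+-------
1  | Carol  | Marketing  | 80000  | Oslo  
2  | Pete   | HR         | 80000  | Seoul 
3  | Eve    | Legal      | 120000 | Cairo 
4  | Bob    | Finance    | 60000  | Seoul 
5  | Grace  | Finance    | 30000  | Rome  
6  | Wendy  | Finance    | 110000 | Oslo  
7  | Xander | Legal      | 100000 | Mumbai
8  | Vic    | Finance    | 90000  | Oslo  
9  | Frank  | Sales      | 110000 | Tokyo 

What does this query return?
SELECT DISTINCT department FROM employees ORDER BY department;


All 'department' values (row order): Marketing, HR, Legal, Finance, Finance, Finance, Legal, Finance, Sales
Removing duplicates leaves 5 unique value(s).

5 values:
Finance
HR
Legal
Marketing
Sales


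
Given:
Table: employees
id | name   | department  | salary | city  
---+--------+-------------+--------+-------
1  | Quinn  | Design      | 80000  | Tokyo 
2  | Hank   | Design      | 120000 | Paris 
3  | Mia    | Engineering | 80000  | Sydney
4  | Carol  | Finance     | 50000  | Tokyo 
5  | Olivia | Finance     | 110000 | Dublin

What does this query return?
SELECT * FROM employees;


SELECT * returns all 5 rows with all columns

5 rows:
1, Quinn, Design, 80000, Tokyo
2, Hank, Design, 120000, Paris
3, Mia, Engineering, 80000, Sydney
4, Carol, Finance, 50000, Tokyo
5, Olivia, Finance, 110000, Dublin


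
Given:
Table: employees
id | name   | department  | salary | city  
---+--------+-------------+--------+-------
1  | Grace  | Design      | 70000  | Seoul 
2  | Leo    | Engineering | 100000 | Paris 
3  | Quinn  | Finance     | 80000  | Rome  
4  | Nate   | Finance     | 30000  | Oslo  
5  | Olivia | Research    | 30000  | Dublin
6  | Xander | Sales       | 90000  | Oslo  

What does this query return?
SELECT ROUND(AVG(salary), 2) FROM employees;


SUM(salary) = 400000
COUNT = 6
ROUND(AVG, 2) = ROUND(400000 / 6, 2) = 66666.67

66666.67


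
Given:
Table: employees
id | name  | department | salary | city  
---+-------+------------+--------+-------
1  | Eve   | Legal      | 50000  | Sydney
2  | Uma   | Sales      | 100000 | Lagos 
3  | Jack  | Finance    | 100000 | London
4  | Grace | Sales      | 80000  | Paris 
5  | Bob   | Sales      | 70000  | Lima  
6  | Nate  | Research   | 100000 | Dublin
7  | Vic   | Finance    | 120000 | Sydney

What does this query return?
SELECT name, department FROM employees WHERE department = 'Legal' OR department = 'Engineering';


Filtering: department = 'Legal' OR 'Engineering'
Matching: 1 rows

1 rows:
Eve, Legal


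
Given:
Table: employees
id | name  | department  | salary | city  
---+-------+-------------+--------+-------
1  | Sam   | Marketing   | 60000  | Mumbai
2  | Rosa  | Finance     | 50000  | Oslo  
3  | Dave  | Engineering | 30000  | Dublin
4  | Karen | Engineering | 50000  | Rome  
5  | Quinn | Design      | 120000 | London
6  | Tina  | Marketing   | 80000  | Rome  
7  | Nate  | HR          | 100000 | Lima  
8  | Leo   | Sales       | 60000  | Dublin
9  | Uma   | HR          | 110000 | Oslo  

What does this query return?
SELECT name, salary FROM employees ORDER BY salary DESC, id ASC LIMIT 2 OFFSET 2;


Sort by salary DESC (id ASC tiebreak), then skip 2 and take 2
Rows 3 through 4

2 rows:
Nate, 100000
Tina, 80000


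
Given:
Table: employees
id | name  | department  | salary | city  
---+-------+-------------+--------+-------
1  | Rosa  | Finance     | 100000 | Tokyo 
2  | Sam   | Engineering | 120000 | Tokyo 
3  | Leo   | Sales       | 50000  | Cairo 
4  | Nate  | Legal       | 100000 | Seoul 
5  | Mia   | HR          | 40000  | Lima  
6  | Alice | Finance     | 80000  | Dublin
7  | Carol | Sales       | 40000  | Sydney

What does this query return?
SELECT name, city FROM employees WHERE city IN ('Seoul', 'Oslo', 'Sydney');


Filtering: city IN ('Seoul', 'Oslo', 'Sydney')
Matching: 2 rows

2 rows:
Nate, Seoul
Carol, Sydney


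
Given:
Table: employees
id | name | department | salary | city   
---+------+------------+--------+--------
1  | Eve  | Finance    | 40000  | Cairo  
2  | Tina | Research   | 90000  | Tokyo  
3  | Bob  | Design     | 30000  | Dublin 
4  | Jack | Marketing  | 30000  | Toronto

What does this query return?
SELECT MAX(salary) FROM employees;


Salaries: 40000, 90000, 30000, 30000
MAX = 90000

90000


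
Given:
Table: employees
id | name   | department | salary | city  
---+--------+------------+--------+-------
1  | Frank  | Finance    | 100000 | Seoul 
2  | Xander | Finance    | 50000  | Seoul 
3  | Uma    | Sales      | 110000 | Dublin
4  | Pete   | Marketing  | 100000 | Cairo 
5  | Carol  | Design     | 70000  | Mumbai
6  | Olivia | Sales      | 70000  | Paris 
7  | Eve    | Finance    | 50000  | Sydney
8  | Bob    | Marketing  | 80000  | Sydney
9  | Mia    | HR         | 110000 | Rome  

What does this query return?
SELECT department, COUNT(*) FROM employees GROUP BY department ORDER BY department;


Assigning each row to its department group:
  Frank -> Finance
  Xander -> Finance
  Uma -> Sales
  Pete -> Marketing
  Carol -> Design
  Olivia -> Sales
  Eve -> Finance
  Bob -> Marketing
  Mia -> HR


5 groups:
Design, 1
Finance, 3
HR, 1
Marketing, 2
Sales, 2


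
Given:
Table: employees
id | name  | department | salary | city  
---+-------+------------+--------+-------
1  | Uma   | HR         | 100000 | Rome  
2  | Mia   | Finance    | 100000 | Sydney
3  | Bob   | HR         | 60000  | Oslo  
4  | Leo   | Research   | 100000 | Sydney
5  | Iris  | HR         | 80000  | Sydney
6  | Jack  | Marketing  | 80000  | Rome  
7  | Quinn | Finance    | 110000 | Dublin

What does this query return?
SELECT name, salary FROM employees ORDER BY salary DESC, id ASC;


Sorting by salary DESC, then id ASC for ties

7 rows:
Quinn, 110000
Uma, 100000
Mia, 100000
Leo, 100000
Iris, 80000
Jack, 80000
Bob, 60000


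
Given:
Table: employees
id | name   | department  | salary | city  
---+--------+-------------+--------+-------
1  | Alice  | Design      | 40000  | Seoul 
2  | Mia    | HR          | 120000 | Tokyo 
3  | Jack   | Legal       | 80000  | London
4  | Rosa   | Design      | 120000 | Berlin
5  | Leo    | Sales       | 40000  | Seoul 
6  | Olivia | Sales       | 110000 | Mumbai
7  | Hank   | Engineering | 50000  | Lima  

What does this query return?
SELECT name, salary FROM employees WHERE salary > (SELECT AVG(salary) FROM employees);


Subquery: AVG(salary) = 80000.0
Filtering: salary > 80000.0
  Mia (120000) -> MATCH
  Rosa (120000) -> MATCH
  Olivia (110000) -> MATCH


3 rows:
Mia, 120000
Rosa, 120000
Olivia, 110000


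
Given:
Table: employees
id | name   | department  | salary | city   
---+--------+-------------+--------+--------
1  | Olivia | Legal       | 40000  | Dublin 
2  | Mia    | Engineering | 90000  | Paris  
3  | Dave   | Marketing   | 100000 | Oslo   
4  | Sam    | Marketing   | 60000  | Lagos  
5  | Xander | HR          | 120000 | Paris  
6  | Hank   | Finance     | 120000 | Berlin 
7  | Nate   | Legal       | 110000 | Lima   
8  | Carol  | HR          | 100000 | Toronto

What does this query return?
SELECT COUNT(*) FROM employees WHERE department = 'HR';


Counting rows where department = 'HR'
  Xander -> MATCH
  Carol -> MATCH


2


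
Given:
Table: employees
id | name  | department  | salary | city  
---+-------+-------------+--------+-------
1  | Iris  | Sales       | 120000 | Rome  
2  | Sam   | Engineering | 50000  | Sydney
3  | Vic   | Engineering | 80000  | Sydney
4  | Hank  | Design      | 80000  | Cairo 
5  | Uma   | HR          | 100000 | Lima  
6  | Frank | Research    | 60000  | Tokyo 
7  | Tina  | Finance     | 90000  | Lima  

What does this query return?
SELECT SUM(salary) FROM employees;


SUM(salary) = 120000 + 50000 + 80000 + 80000 + 100000 + 60000 + 90000 = 580000

580000


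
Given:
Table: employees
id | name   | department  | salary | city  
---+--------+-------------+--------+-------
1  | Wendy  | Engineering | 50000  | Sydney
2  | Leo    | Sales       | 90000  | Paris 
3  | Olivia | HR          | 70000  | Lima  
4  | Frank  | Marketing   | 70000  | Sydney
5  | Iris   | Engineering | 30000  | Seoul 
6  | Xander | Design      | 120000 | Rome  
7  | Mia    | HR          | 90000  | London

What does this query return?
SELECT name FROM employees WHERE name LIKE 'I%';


LIKE 'I%' matches names starting with 'I'
Matching: 1

1 rows:
Iris


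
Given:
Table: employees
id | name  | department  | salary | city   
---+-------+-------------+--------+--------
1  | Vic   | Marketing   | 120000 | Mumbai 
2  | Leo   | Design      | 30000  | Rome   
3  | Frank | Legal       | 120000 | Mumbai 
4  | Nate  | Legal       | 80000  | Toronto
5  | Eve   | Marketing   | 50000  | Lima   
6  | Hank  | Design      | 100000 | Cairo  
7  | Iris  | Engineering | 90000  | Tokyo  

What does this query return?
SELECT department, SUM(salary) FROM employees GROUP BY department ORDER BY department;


Summing salary within each department:
  Design: 30000 + 100000 = 130000
  Engineering: 90000 = 90000
  Legal: 120000 + 80000 = 200000
  Marketing: 120000 + 50000 = 170000


4 groups:
Design, 130000
Engineering, 90000
Legal, 200000
Marketing, 170000


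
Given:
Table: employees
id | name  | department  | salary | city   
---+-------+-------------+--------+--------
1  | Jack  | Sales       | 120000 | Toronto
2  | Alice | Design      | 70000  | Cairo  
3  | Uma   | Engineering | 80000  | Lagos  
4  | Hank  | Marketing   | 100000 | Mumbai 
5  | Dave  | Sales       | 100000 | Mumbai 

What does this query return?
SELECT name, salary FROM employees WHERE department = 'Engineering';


Filtering: department = 'Engineering'
Matching rows: 1

1 rows:
Uma, 80000


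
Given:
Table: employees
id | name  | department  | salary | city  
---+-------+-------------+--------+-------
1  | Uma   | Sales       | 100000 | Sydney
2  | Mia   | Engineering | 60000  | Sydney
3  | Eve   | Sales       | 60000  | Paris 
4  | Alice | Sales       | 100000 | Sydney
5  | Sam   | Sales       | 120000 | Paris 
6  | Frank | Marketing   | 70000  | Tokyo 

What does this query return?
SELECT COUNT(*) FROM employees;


COUNT(*) counts all rows

6


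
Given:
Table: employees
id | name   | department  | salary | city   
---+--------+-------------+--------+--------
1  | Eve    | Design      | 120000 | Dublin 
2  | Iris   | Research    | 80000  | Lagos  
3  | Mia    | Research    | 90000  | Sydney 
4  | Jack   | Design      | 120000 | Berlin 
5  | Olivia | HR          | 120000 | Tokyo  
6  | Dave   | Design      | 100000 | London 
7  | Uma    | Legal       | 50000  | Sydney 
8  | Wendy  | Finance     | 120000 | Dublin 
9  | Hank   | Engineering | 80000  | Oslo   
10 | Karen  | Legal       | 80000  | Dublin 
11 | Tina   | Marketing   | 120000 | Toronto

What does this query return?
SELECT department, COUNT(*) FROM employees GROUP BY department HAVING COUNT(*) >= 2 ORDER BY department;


Groups with count >= 2:
  Design: 3 -> PASS
  Legal: 2 -> PASS
  Research: 2 -> PASS
  Engineering: 1 -> filtered out
  Finance: 1 -> filtered out
  HR: 1 -> filtered out
  Marketing: 1 -> filtered out


3 groups:
Design, 3
Legal, 2
Research, 2


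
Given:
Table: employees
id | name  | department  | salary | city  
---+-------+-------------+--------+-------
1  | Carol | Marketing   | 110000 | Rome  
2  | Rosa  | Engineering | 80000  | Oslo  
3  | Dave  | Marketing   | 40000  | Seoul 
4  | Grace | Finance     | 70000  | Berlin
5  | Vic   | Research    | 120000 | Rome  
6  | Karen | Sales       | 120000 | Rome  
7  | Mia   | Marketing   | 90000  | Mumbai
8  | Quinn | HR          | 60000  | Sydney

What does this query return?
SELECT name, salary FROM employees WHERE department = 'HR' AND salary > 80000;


Filtering: department = 'HR' AND salary > 80000
Matching: 0 rows

Empty result set (0 rows)


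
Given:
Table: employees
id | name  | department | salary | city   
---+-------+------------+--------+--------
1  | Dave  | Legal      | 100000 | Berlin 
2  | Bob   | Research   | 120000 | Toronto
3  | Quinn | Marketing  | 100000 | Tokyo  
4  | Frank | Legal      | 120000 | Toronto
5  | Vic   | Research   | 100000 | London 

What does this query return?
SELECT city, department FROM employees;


Projecting columns: city, department

5 rows:
Berlin, Legal
Toronto, Research
Tokyo, Marketing
Toronto, Legal
London, Research


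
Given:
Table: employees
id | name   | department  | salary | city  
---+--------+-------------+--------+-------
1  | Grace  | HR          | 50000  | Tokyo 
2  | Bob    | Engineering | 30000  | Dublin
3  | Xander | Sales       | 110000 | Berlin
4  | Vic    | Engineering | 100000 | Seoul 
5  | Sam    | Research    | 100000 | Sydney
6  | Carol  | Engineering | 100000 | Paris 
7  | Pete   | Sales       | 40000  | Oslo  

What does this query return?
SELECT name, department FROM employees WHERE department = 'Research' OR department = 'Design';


Filtering: department = 'Research' OR 'Design'
Matching: 1 rows

1 rows:
Sam, Research


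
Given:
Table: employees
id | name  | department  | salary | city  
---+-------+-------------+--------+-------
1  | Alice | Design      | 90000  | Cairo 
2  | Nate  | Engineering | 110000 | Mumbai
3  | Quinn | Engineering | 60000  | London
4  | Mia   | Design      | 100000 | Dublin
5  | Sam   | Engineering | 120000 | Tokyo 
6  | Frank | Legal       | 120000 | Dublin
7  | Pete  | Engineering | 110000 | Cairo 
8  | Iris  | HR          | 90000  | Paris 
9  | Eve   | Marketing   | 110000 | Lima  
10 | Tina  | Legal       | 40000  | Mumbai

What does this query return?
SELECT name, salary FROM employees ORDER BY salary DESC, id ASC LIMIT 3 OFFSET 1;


Sort by salary DESC (id ASC tiebreak), then skip 1 and take 3
Rows 2 through 4

3 rows:
Frank, 120000
Nate, 110000
Pete, 110000


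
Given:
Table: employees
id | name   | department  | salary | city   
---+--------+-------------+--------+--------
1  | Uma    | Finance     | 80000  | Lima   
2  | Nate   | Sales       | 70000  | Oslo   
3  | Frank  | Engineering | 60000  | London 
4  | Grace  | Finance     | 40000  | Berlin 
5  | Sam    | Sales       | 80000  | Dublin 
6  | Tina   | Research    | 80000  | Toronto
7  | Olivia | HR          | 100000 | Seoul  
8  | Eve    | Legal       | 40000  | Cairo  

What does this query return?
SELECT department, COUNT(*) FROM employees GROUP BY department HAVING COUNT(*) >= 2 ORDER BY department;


Groups with count >= 2:
  Finance: 2 -> PASS
  Sales: 2 -> PASS
  Engineering: 1 -> filtered out
  HR: 1 -> filtered out
  Legal: 1 -> filtered out
  Research: 1 -> filtered out


2 groups:
Finance, 2
Sales, 2


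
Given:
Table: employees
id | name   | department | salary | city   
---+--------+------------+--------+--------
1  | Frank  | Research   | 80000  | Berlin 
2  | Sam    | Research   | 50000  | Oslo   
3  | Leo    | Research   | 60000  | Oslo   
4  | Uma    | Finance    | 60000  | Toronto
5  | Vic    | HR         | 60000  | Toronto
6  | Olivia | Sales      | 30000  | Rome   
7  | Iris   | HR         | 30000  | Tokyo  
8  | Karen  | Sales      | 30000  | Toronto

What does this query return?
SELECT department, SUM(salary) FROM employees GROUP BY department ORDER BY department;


Summing salary within each department:
  Finance: 60000 = 60000
  HR: 60000 + 30000 = 90000
  Research: 80000 + 50000 + 60000 = 190000
  Sales: 30000 + 30000 = 60000


4 groups:
Finance, 60000
HR, 90000
Research, 190000
Sales, 60000


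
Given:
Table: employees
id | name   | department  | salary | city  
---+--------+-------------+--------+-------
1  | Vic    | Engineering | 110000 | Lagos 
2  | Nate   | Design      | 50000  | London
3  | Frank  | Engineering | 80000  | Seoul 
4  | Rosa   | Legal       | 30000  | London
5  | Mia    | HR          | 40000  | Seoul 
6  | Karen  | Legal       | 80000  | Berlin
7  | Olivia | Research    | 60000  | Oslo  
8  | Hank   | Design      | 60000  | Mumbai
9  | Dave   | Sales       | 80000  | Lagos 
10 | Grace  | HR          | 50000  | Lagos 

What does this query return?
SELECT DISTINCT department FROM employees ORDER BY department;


All 'department' values (row order): Engineering, Design, Engineering, Legal, HR, Legal, Research, Design, Sales, HR
Removing duplicates leaves 6 unique value(s).

6 values:
Design
Engineering
HR
Legal
Research
Sales


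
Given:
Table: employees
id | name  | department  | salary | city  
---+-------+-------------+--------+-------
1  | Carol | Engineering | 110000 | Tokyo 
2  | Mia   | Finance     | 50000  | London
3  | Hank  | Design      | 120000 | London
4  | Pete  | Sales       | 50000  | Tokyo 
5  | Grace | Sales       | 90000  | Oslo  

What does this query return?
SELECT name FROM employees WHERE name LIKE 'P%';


LIKE 'P%' matches names starting with 'P'
Matching: 1

1 rows:
Pete


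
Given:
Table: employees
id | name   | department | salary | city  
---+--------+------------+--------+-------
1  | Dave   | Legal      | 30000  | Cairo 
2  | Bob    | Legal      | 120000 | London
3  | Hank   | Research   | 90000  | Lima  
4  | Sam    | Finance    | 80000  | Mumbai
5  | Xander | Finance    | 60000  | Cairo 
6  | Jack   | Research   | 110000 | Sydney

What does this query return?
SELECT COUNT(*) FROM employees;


COUNT(*) counts all rows

6


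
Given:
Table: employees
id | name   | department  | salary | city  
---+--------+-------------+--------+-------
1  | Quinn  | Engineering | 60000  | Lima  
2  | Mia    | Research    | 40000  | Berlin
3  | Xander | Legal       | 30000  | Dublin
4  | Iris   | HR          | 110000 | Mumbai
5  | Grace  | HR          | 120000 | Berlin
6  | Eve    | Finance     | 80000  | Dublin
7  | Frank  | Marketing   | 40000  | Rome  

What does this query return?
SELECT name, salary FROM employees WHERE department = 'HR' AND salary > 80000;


Filtering: department = 'HR' AND salary > 80000
Matching: 2 rows

2 rows:
Iris, 110000
Grace, 120000


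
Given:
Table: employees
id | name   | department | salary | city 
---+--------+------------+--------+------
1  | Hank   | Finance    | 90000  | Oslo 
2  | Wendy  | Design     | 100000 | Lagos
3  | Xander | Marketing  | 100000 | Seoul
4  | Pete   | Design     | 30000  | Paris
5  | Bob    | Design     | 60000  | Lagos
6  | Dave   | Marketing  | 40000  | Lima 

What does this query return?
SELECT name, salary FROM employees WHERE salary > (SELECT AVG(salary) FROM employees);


Subquery: AVG(salary) = 70000.0
Filtering: salary > 70000.0
  Hank (90000) -> MATCH
  Wendy (100000) -> MATCH
  Xander (100000) -> MATCH


3 rows:
Hank, 90000
Wendy, 100000
Xander, 100000


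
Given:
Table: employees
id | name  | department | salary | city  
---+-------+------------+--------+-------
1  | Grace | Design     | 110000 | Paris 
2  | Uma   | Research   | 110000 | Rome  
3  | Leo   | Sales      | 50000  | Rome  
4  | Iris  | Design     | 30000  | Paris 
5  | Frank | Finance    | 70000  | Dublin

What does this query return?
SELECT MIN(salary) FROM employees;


Salaries: 110000, 110000, 50000, 30000, 70000
MIN = 30000

30000


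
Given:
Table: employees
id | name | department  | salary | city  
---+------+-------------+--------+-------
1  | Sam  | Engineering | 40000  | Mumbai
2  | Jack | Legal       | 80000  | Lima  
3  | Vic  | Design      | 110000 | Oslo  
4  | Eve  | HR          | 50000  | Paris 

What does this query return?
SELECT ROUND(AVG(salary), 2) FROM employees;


SUM(salary) = 280000
COUNT = 4
ROUND(AVG, 2) = ROUND(280000 / 4, 2) = 70000.0

70000.0


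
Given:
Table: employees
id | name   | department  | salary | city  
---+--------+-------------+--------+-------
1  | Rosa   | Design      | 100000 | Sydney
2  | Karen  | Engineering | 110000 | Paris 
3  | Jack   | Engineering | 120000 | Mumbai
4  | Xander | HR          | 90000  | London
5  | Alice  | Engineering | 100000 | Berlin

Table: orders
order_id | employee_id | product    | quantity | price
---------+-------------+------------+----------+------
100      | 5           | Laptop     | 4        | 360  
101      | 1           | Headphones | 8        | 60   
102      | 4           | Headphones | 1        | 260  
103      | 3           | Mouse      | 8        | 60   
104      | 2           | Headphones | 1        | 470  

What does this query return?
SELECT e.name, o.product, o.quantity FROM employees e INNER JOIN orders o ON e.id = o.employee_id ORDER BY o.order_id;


Joining employees.id = orders.employee_id:
  employee Alice (id=5) -> order Laptop
  employee Rosa (id=1) -> order Headphones
  employee Xander (id=4) -> order Headphones
  employee Jack (id=3) -> order Mouse
  employee Karen (id=2) -> order Headphones


5 rows:
Alice, Laptop, 4
Rosa, Headphones, 8
Xander, Headphones, 1
Jack, Mouse, 8
Karen, Headphones, 1


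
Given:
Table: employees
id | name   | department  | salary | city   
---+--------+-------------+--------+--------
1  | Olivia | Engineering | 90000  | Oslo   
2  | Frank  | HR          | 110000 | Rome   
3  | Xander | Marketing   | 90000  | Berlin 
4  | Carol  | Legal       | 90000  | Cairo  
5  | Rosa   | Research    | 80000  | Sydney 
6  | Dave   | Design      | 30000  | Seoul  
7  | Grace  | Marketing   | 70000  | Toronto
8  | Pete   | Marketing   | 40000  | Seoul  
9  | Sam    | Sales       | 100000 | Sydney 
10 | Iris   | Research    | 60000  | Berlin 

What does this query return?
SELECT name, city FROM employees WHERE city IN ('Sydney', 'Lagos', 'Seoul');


Filtering: city IN ('Sydney', 'Lagos', 'Seoul')
Matching: 4 rows

4 rows:
Rosa, Sydney
Dave, Seoul
Pete, Seoul
Sam, Sydney


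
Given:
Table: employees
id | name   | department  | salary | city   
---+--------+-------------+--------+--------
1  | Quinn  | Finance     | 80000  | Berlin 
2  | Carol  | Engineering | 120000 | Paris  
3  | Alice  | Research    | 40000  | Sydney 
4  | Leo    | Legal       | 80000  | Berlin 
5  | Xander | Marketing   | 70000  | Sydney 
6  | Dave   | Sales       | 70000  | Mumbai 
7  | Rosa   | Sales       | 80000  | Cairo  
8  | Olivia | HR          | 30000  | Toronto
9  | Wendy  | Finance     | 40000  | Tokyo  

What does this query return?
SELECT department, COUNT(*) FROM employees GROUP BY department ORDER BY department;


Assigning each row to its department group:
  Quinn -> Finance
  Carol -> Engineering
  Alice -> Research
  Leo -> Legal
  Xander -> Marketing
  Dave -> Sales
  Rosa -> Sales
  Olivia -> HR
  Wendy -> Finance


7 groups:
Engineering, 1
Finance, 2
HR, 1
Legal, 1
Marketing, 1
Research, 1
Sales, 2


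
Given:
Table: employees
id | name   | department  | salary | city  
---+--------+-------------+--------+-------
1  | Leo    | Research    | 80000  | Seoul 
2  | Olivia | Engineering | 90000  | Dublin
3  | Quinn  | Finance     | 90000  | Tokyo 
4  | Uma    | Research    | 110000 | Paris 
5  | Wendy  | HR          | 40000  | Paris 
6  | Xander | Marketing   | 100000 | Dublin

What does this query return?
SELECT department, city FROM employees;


Projecting columns: department, city

6 rows:
Research, Seoul
Engineering, Dublin
Finance, Tokyo
Research, Paris
HR, Paris
Marketing, Dublin


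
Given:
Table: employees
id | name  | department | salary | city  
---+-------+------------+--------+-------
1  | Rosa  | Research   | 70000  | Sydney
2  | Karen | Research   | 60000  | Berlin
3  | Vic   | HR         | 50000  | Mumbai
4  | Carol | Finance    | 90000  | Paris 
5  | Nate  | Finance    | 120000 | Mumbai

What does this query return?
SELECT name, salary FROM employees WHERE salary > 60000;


Filtering: salary > 60000
Matching: 3 rows

3 rows:
Rosa, 70000
Carol, 90000
Nate, 120000


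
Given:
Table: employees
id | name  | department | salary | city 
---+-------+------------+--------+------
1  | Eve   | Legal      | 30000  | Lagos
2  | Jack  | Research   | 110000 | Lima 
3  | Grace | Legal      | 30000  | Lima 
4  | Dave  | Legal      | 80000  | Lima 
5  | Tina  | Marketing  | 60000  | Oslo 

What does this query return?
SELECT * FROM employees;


SELECT * returns all 5 rows with all columns

5 rows:
1, Eve, Legal, 30000, Lagos
2, Jack, Research, 110000, Lima
3, Grace, Legal, 30000, Lima
4, Dave, Legal, 80000, Lima
5, Tina, Marketing, 60000, Oslo


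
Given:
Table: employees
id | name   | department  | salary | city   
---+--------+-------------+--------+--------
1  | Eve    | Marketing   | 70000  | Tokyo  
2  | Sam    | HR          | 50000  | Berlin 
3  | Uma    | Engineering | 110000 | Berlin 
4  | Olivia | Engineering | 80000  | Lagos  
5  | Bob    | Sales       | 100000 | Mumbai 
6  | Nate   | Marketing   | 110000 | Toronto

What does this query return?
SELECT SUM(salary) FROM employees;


SUM(salary) = 70000 + 50000 + 110000 + 80000 + 100000 + 110000 = 520000

520000


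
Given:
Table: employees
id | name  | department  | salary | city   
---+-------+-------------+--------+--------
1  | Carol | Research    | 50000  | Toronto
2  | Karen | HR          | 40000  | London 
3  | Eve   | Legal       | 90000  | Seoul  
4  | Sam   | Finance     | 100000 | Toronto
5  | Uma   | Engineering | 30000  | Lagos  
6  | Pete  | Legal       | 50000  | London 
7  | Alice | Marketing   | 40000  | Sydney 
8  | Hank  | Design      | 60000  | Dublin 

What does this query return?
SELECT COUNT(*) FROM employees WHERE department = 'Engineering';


Counting rows where department = 'Engineering'
  Uma -> MATCH


1


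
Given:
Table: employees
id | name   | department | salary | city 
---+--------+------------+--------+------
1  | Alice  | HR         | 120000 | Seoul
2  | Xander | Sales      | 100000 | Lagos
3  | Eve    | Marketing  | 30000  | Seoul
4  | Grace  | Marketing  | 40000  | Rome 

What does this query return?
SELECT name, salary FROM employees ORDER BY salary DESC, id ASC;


Sorting by salary DESC, then id ASC for ties

4 rows:
Alice, 120000
Xander, 100000
Grace, 40000
Eve, 30000


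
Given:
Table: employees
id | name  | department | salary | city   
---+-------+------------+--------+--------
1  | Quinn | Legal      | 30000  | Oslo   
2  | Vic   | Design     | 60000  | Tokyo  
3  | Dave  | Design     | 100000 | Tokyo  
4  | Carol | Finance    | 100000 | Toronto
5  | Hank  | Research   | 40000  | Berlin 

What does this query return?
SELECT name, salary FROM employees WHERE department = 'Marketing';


Filtering: department = 'Marketing'
Matching rows: 0

Empty result set (0 rows)


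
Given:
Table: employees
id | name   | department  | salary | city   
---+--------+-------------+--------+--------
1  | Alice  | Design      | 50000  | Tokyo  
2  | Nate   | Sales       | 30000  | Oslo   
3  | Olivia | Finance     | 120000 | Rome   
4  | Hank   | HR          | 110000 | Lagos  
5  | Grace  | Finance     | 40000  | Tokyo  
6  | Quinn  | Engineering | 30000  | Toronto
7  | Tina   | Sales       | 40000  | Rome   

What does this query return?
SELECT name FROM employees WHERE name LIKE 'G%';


LIKE 'G%' matches names starting with 'G'
Matching: 1

1 rows:
Grace


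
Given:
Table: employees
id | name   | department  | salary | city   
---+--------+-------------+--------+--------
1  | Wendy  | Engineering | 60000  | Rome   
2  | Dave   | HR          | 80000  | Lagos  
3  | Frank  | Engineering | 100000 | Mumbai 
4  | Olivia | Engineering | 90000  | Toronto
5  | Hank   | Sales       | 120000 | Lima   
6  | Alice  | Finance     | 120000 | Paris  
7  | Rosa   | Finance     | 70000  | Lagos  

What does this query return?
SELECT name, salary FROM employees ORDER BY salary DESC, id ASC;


Sorting by salary DESC, then id ASC for ties

7 rows:
Hank, 120000
Alice, 120000
Frank, 100000
Olivia, 90000
Dave, 80000
Rosa, 70000
Wendy, 60000


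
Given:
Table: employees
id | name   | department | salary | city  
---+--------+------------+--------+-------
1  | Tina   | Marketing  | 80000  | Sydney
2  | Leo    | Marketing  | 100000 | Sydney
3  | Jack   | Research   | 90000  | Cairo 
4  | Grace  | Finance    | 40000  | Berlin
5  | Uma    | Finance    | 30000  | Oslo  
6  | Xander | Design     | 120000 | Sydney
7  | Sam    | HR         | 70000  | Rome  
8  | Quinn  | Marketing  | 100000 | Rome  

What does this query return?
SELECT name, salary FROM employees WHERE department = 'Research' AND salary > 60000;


Filtering: department = 'Research' AND salary > 60000
Matching: 1 rows

1 rows:
Jack, 90000


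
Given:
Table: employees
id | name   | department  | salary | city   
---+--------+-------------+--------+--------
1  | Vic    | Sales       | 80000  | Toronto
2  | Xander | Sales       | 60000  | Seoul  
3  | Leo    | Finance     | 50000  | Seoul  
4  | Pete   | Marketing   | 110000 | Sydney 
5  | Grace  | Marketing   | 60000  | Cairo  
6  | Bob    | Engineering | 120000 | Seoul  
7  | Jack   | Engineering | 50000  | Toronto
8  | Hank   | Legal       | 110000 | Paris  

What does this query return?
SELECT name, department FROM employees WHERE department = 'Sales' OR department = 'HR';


Filtering: department = 'Sales' OR 'HR'
Matching: 2 rows

2 rows:
Vic, Sales
Xander, Sales


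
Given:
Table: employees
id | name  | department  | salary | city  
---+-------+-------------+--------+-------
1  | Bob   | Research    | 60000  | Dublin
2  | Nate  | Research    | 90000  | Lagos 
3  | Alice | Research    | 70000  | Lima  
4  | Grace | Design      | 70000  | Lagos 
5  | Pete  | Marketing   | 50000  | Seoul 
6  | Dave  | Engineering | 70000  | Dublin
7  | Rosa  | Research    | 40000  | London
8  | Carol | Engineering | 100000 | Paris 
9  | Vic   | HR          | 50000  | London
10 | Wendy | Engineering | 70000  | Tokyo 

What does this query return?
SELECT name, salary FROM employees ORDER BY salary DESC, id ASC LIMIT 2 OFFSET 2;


Sort by salary DESC (id ASC tiebreak), then skip 2 and take 2
Rows 3 through 4

2 rows:
Alice, 70000
Grace, 70000


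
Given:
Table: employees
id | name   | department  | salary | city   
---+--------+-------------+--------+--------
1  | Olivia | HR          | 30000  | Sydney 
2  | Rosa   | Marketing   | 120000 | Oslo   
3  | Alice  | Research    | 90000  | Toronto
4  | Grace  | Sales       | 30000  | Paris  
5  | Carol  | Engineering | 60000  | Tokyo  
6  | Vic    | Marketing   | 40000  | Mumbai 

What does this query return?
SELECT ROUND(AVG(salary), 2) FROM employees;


SUM(salary) = 370000
COUNT = 6
ROUND(AVG, 2) = ROUND(370000 / 6, 2) = 61666.67

61666.67


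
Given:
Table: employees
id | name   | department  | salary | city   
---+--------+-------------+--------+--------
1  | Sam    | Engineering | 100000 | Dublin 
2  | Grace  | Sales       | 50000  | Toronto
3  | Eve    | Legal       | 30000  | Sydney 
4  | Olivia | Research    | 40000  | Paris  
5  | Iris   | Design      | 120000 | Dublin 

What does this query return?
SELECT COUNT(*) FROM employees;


COUNT(*) counts all rows

5


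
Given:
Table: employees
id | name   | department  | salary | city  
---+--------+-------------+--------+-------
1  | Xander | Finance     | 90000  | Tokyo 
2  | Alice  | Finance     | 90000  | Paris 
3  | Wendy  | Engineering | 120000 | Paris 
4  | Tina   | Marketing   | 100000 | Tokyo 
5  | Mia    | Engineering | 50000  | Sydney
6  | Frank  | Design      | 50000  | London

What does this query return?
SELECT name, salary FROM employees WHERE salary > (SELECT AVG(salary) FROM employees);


Subquery: AVG(salary) = 83333.33
Filtering: salary > 83333.33
  Xander (90000) -> MATCH
  Alice (90000) -> MATCH
  Wendy (120000) -> MATCH
  Tina (100000) -> MATCH


4 rows:
Xander, 90000
Alice, 90000
Wendy, 120000
Tina, 100000


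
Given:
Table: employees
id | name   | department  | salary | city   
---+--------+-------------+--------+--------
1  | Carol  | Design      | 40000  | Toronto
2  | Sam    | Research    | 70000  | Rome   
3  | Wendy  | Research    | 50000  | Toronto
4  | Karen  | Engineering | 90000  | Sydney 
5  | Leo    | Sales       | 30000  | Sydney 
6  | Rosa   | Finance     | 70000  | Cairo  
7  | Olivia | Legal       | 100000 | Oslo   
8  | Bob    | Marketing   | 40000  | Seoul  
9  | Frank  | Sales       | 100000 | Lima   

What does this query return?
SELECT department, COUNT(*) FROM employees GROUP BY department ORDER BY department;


Assigning each row to its department group:
  Carol -> Design
  Sam -> Research
  Wendy -> Research
  Karen -> Engineering
  Leo -> Sales
  Rosa -> Finance
  Olivia -> Legal
  Bob -> Marketing
  Frank -> Sales


7 groups:
Design, 1
Engineering, 1
Finance, 1
Legal, 1
Marketing, 1
Research, 2
Sales, 2


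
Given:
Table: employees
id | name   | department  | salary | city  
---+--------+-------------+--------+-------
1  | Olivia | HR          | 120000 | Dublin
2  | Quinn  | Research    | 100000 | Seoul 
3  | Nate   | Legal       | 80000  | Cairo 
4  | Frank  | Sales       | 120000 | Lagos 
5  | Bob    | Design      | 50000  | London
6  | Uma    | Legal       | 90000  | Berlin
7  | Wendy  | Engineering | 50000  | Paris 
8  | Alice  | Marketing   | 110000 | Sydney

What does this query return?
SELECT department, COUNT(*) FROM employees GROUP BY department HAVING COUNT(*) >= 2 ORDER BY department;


Groups with count >= 2:
  Legal: 2 -> PASS
  Design: 1 -> filtered out
  Engineering: 1 -> filtered out
  HR: 1 -> filtered out
  Marketing: 1 -> filtered out
  Research: 1 -> filtered out
  Sales: 1 -> filtered out


1 groups:
Legal, 2


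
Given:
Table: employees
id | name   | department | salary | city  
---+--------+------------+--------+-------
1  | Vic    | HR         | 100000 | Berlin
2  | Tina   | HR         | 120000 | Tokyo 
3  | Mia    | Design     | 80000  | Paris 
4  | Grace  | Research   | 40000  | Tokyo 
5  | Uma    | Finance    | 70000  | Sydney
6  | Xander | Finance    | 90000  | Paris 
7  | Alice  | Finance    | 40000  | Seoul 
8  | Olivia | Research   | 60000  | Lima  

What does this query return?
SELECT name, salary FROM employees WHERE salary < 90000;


Filtering: salary < 90000
Matching: 5 rows

5 rows:
Mia, 80000
Grace, 40000
Uma, 70000
Alice, 40000
Olivia, 60000


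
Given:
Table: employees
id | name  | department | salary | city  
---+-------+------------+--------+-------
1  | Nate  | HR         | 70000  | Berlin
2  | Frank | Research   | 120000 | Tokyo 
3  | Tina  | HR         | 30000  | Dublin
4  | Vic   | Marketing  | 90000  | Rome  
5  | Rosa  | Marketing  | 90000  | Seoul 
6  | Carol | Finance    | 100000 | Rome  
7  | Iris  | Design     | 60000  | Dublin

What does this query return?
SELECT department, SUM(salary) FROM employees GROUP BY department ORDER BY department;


Summing salary within each department:
  Design: 60000 = 60000
  Finance: 100000 = 100000
  HR: 70000 + 30000 = 100000
  Marketing: 90000 + 90000 = 180000
  Research: 120000 = 120000


5 groups:
Design, 60000
Finance, 100000
HR, 100000
Marketing, 180000
Research, 120000


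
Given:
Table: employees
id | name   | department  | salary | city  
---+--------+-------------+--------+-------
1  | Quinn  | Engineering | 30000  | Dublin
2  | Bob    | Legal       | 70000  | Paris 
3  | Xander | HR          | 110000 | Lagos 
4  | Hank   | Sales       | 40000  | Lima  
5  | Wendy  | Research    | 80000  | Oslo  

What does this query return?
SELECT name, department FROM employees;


Projecting columns: name, department

5 rows:
Quinn, Engineering
Bob, Legal
Xander, HR
Hank, Sales
Wendy, Research
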